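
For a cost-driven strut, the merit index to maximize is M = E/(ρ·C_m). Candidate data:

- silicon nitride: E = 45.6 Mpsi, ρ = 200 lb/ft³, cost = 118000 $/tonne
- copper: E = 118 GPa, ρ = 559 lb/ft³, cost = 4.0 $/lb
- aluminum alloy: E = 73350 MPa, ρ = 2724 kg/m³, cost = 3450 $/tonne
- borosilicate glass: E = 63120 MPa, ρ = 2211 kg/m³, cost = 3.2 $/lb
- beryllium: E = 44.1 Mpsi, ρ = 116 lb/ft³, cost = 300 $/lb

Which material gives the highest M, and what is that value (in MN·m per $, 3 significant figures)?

aluminum alloy, M = 7.81 MN·m per $

After converting to SI:
  silicon nitride: E = 314.4 GPa, ρ = 3204 kg/m³, cost = 118.0 $/kg
  copper: E = 118.0 GPa, ρ = 8954 kg/m³, cost = 8.818 $/kg
  aluminum alloy: E = 73.35 GPa, ρ = 2724 kg/m³, cost = 3.450 $/kg
  borosilicate glass: E = 63.12 GPa, ρ = 2211 kg/m³, cost = 7.055 $/kg
  beryllium: E = 304.1 GPa, ρ = 1858 kg/m³, cost = 661.4 $/kg
  aluminum alloy: M = 7.81 MN·m per $
  borosilicate glass: M = 4.05 MN·m per $
  copper: M = 1.49 MN·m per $
  silicon nitride: M = 0.832 MN·m per $
  beryllium: M = 0.247 MN·m per $
Highest index: aluminum alloy.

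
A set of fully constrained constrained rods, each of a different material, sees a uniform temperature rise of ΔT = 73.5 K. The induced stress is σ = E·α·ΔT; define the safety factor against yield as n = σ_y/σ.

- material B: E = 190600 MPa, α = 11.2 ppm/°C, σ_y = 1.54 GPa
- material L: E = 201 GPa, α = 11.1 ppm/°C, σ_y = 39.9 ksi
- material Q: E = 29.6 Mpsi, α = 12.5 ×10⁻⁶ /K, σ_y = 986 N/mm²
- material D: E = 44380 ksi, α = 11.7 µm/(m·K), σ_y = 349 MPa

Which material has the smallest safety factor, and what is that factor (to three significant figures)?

material D, n = 1.33

With everything in SI (GPa, ×10⁻⁶/K, MPa):
  material B: E = 190.6, α = 11.2, σ_y = 1540 → σ = 157 MPa, n = 9.82
  material L: E = 201.0, α = 11.1, σ_y = 275.1 → σ = 164 MPa, n = 1.68
  material Q: E = 204.1, α = 12.5, σ_y = 986.0 → σ = 188 MPa, n = 5.26
  material D: E = 306.0, α = 11.7, σ_y = 349.0 → σ = 263 MPa, n = 1.33
Smallest n: material D with n = 1.33.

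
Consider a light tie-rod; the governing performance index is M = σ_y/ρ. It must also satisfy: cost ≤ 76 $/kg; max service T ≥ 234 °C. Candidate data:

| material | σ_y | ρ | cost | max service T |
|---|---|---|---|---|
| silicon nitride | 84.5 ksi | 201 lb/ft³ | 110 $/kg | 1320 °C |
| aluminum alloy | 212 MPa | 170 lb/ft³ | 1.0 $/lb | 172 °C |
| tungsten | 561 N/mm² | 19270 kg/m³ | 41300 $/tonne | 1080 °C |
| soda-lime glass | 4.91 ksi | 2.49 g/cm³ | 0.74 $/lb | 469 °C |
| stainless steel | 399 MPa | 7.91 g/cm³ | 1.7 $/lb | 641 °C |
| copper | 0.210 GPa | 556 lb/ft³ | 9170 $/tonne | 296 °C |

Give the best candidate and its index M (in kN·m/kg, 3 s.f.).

stainless steel, M = 50.4 kN·m/kg

Screen on constraints: cost ≤ 76 $/kg; max service T ≥ 234 °C. Survivors: tungsten, soda-lime glass, stainless steel, copper.
Normalizing units and computing the index:
  tungsten: σ_y = 561.0 MPa, ρ = 19270 kg/m³
  soda-lime glass: σ_y = 33.85 MPa, ρ = 2490 kg/m³
  stainless steel: σ_y = 399.0 MPa, ρ = 7910 kg/m³
  copper: σ_y = 210.0 MPa, ρ = 8906 kg/m³
  stainless steel: M = 50.4 kN·m/kg
  tungsten: M = 29.1 kN·m/kg
  copper: M = 23.6 kN·m/kg
  soda-lime glass: M = 13.6 kN·m/kg
Stainless steel has the largest M.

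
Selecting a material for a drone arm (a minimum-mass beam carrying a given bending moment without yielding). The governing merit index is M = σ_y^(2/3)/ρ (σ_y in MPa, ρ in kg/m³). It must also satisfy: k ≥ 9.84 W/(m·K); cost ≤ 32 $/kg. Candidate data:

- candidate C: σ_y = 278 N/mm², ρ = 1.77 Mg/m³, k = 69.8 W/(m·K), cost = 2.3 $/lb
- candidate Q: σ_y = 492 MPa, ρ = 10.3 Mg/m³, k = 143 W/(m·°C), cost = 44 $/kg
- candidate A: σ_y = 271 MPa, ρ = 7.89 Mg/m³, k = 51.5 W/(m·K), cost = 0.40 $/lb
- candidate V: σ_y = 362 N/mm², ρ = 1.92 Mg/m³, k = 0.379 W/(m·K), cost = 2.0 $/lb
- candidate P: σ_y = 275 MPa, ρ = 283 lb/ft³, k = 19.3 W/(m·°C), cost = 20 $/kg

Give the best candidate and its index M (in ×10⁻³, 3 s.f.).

candidate C, M = 24.1×10⁻³

Screen on constraints: k ≥ 9.84 W/(m·K); cost ≤ 32 $/kg. Survivors: candidate C, candidate A, candidate P.
Convert each candidate to consistent units, then evaluate M:
  candidate C: σ_y = 278.0 MPa, ρ = 1770 kg/m³
  candidate A: σ_y = 271.0 MPa, ρ = 7890 kg/m³
  candidate P: σ_y = 275.0 MPa, ρ = 4533 kg/m³
  candidate C: M = 24.1×10⁻³
  candidate P: M = 9.33×10⁻³
  candidate A: M = 5.31×10⁻³
Candidate C ranks first.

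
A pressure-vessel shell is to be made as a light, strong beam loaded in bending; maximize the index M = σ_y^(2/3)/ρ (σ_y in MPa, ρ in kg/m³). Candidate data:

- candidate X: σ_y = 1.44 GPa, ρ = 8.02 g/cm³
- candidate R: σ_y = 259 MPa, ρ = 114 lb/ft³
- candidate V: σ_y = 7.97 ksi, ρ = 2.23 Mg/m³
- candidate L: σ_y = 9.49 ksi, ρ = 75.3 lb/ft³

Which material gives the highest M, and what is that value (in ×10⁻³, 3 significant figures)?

Putting every candidate on a common basis:
  candidate X: σ_y = 1440 MPa, ρ = 8020 kg/m³
  candidate R: σ_y = 259.0 MPa, ρ = 1826 kg/m³
  candidate V: σ_y = 54.95 MPa, ρ = 2230 kg/m³
  candidate L: σ_y = 65.43 MPa, ρ = 1206 kg/m³
  candidate R: M = 22.3×10⁻³
  candidate X: M = 15.9×10⁻³
  candidate L: M = 13.5×10⁻³
  candidate V: M = 6.48×10⁻³
Candidate R ranks first.

candidate R, M = 22.3×10⁻³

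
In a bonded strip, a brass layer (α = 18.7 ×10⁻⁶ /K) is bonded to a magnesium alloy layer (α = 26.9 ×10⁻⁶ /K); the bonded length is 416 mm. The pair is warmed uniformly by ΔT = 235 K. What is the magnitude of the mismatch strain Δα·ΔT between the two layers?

Δα = |18.7 − 26.9|×10⁻⁶/K = 8.20×10⁻⁶/K.
Mismatch strain = Δα·ΔT = 8.20×10⁻⁶ × 235.0 = 1.93×10⁻³.

1.93×10⁻³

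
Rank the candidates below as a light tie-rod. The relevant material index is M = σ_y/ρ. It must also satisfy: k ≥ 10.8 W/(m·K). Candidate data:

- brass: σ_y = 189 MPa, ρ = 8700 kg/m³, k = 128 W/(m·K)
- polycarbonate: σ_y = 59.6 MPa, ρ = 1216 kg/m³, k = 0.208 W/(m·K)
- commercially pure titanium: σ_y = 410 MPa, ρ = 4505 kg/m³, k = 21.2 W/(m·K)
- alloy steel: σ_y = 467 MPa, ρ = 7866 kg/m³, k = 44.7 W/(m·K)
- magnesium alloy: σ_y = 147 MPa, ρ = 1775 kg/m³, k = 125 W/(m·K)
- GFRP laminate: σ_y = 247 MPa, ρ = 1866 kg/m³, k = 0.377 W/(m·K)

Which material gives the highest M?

commercially pure titanium

Screen on constraints: k ≥ 10.8 W/(m·K). Survivors: brass, commercially pure titanium, alloy steel, magnesium alloy.
Computing M directly (units already consistent):
  commercially pure titanium: M = 91.0 kN·m/kg
  magnesium alloy: M = 82.8 kN·m/kg
  alloy steel: M = 59.4 kN·m/kg
  brass: M = 21.7 kN·m/kg
The maximum is for commercially pure titanium.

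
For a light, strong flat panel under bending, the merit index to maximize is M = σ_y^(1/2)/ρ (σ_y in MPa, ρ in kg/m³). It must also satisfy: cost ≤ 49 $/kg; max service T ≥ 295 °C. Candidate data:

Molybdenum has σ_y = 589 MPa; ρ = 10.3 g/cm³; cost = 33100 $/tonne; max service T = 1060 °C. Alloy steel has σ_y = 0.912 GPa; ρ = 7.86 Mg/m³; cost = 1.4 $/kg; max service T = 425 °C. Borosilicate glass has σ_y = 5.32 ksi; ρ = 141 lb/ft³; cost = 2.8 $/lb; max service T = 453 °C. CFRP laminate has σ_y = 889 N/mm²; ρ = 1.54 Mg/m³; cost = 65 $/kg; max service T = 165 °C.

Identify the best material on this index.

Screen on constraints: cost ≤ 49 $/kg; max service T ≥ 295 °C. Survivors: molybdenum, alloy steel, borosilicate glass.
Putting every candidate on a common basis:
  molybdenum: σ_y = 589.0 MPa, ρ = 10300 kg/m³
  alloy steel: σ_y = 912.0 MPa, ρ = 7860 kg/m³
  borosilicate glass: σ_y = 36.68 MPa, ρ = 2259 kg/m³
  alloy steel: M = 3.84×10⁻³
  borosilicate glass: M = 2.68×10⁻³
  molybdenum: M = 2.36×10⁻³
Alloy steel ranks first.

alloy steel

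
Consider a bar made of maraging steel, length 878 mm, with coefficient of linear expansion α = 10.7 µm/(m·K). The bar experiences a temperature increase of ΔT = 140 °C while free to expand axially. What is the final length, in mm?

ΔL = α·L₀·ΔT = 10.7×10⁻⁶ × 878 mm × 140.0 K = 1.32 mm.
L = L₀ + ΔL = 878 + 1.32 = 879.32 mm.

879.32 mm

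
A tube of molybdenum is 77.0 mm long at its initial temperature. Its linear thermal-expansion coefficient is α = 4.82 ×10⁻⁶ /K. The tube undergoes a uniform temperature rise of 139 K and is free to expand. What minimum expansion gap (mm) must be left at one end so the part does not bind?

ΔL = α·L₀·ΔT = 4.82×10⁻⁶ × 77.0 mm × 139.0 K = 0.0516 mm.

0.0516 mm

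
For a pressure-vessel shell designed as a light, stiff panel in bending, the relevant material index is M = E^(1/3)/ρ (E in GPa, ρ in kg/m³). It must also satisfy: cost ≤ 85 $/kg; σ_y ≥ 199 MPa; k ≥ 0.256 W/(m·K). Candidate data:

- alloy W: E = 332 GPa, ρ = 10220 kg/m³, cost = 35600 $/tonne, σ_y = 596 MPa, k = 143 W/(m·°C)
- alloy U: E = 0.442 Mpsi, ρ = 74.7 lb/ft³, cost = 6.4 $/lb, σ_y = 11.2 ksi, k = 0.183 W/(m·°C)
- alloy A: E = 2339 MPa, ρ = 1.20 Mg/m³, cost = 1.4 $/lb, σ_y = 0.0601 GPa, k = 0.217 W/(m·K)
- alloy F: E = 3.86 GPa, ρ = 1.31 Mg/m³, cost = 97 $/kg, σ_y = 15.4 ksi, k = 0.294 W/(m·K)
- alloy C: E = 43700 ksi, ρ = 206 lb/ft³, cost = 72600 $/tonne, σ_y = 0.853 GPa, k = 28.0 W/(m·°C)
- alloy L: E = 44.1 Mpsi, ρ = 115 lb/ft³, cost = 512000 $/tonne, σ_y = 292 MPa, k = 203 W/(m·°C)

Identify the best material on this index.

Screen on constraints: cost ≤ 85 $/kg; σ_y ≥ 199 MPa; k ≥ 0.256 W/(m·K). Survivors: alloy W, alloy C.
In SI units:
  alloy W: E = 332.0 GPa, ρ = 10220 kg/m³
  alloy C: E = 301.3 GPa, ρ = 3300 kg/m³
  alloy C: M = 2.03×10⁻³
  alloy W: M = 0.678×10⁻³
Alloy C has the largest M.

alloy C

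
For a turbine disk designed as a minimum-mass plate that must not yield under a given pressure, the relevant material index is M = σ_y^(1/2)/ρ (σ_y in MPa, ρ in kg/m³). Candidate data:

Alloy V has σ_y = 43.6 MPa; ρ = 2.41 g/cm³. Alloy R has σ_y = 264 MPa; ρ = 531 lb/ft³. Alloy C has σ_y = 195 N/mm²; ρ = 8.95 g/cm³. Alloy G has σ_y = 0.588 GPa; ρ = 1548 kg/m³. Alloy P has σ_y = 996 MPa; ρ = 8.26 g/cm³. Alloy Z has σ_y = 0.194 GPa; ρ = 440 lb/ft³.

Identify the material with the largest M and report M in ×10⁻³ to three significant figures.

alloy G, M = 15.7×10⁻³

Putting every candidate on a common basis:
  alloy V: σ_y = 43.60 MPa, ρ = 2410 kg/m³
  alloy R: σ_y = 264.0 MPa, ρ = 8506 kg/m³
  alloy C: σ_y = 195.0 MPa, ρ = 8950 kg/m³
  alloy G: σ_y = 588.0 MPa, ρ = 1548 kg/m³
  alloy P: σ_y = 996.0 MPa, ρ = 8260 kg/m³
  alloy Z: σ_y = 194.0 MPa, ρ = 7048 kg/m³
  alloy G: M = 15.7×10⁻³
  alloy P: M = 3.82×10⁻³
  alloy V: M = 2.74×10⁻³
  alloy Z: M = 1.98×10⁻³
  alloy R: M = 1.91×10⁻³
  alloy C: M = 1.56×10⁻³
The maximum is for alloy G.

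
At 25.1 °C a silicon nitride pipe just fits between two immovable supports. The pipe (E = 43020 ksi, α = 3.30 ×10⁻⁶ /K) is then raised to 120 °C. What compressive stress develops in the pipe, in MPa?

92.9 MPa

E = 43020 ksi = 296.6 GPa.
ΔT = 94.90 K. Constrained thermal stress σ = E·α·ΔT = 296.6×10³ MPa × 3.30×10⁻⁶ × 94.90 = 92.9 MPa (compressive).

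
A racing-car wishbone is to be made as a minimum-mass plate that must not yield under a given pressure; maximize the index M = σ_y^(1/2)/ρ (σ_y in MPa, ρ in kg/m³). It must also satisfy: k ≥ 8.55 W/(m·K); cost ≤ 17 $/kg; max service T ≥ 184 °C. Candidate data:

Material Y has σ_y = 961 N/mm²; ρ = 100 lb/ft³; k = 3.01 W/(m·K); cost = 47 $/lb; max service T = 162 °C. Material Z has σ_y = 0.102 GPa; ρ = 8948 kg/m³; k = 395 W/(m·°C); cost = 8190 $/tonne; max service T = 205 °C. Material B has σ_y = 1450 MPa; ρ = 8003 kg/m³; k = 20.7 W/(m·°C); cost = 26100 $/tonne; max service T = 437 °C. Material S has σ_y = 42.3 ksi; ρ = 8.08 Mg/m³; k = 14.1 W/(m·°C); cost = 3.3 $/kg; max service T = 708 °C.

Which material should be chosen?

Screen on constraints: k ≥ 8.55 W/(m·K); cost ≤ 17 $/kg; max service T ≥ 184 °C. Survivors: material Z, material S.
Convert each candidate to consistent units, then evaluate M:
  material Z: σ_y = 102.0 MPa, ρ = 8948 kg/m³
  material S: σ_y = 291.6 MPa, ρ = 8080 kg/m³
  material S: M = 2.11×10⁻³
  material Z: M = 1.13×10⁻³
Highest index: material S.

material S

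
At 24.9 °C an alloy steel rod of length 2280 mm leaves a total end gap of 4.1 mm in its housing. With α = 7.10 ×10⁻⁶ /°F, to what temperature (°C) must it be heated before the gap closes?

α = 7.10×10⁻⁶/°F × 9/5 = 12.8×10⁻⁶/K.
α·L₀·ΔT = 4.1 mm ⇒ ΔT = 4.1 / (12.8×10⁻⁶ × 2280.0) = 140.7 K.
T = 24.9 + 140.7 = 165.6 °C.

166 °C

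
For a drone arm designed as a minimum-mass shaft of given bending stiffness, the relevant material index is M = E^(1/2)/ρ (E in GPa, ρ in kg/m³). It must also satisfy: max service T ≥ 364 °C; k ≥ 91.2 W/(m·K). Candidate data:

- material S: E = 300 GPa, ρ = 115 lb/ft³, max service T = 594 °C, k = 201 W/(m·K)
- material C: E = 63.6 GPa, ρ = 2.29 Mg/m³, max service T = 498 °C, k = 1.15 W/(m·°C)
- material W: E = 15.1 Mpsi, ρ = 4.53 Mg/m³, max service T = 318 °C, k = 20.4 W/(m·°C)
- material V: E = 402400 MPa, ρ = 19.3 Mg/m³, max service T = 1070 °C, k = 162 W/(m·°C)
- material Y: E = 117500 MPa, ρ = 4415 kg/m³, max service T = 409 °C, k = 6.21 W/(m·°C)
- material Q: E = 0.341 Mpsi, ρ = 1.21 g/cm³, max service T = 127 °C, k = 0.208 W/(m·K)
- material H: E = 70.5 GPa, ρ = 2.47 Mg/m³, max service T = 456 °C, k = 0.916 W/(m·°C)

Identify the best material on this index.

material S

Screen on constraints: max service T ≥ 364 °C; k ≥ 91.2 W/(m·K). Survivors: material S, material V.
Convert each candidate to consistent units, then evaluate M:
  material S: E = 300.0 GPa, ρ = 1842 kg/m³
  material V: E = 402.4 GPa, ρ = 19300 kg/m³
  material S: M = 9.40×10⁻³
  material V: M = 1.04×10⁻³
Material S ranks first.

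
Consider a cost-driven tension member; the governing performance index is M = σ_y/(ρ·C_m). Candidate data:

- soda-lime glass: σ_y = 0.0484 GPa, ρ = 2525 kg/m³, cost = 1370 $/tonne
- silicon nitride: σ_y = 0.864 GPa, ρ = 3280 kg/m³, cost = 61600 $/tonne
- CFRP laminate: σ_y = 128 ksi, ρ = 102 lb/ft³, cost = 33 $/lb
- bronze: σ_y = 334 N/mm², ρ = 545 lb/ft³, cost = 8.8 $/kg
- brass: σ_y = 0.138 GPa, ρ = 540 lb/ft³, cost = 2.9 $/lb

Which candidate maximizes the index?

soda-lime glass

Putting every candidate on a common basis:
  soda-lime glass: σ_y = 48.40 MPa, ρ = 2525 kg/m³, cost = 1.370 $/kg
  silicon nitride: σ_y = 864.0 MPa, ρ = 3280 kg/m³, cost = 61.60 $/kg
  CFRP laminate: σ_y = 882.5 MPa, ρ = 1634 kg/m³, cost = 72.75 $/kg
  bronze: σ_y = 334.0 MPa, ρ = 8730 kg/m³, cost = 8.800 $/kg
  brass: σ_y = 138.0 MPa, ρ = 8650 kg/m³, cost = 6.393 $/kg
  soda-lime glass: M = 14.0 kN·m per $
  CFRP laminate: M = 7.42 kN·m per $
  bronze: M = 4.35 kN·m per $
  silicon nitride: M = 4.28 kN·m per $
  brass: M = 2.50 kN·m per $
Soda-lime glass ranks first.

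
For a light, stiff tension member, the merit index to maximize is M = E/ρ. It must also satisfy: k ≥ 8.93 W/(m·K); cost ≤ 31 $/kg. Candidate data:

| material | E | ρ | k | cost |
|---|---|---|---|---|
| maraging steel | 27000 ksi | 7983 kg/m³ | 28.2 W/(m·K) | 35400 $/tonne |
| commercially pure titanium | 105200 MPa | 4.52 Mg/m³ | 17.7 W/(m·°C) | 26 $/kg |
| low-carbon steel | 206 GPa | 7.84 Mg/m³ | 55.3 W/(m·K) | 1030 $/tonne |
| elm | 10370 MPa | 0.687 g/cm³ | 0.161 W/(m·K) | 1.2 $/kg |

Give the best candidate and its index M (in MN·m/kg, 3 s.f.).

Screen on constraints: k ≥ 8.93 W/(m·K); cost ≤ 31 $/kg. Survivors: commercially pure titanium, low-carbon steel.
Normalizing units and computing the index:
  commercially pure titanium: E = 105.2 GPa, ρ = 4520 kg/m³
  low-carbon steel: E = 206.0 GPa, ρ = 7840 kg/m³
  low-carbon steel: M = 26.3 MN·m/kg
  commercially pure titanium: M = 23.3 MN·m/kg
Highest index: low-carbon steel.

low-carbon steel, M = 26.3 MN·m/kg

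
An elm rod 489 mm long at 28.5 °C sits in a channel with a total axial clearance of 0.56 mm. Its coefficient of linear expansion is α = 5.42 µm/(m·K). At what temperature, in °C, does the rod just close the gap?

240 °C

α·L₀·ΔT = 0.56 mm ⇒ ΔT = 0.56 / (5.42×10⁻⁶ × 489.0) = 211.3 K.
T = 28.5 + 211.3 = 239.8 °C.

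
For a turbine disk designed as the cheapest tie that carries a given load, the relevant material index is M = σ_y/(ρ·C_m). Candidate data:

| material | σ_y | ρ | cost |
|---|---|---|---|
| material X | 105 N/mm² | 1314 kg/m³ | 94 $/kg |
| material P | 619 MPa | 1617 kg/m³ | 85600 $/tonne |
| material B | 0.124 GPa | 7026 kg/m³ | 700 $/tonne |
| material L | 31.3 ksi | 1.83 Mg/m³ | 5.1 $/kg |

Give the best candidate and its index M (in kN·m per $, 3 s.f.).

Convert each candidate to consistent units, then evaluate M:
  material X: σ_y = 105.0 MPa, ρ = 1314 kg/m³, cost = 94.00 $/kg
  material P: σ_y = 619.0 MPa, ρ = 1617 kg/m³, cost = 85.60 $/kg
  material B: σ_y = 124.0 MPa, ρ = 7026 kg/m³, cost = 0.7000 $/kg
  material L: σ_y = 215.8 MPa, ρ = 1830 kg/m³, cost = 5.100 $/kg
  material B: M = 25.2 kN·m per $
  material L: M = 23.1 kN·m per $
  material P: M = 4.47 kN·m per $
  material X: M = 0.850 kN·m per $
Material B has the largest M.

material B, M = 25.2 kN·m per $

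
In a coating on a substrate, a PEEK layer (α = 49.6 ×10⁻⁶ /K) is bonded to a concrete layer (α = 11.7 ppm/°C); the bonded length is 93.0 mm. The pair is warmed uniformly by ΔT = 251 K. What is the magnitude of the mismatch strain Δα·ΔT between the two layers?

9.51×10⁻³

Δα = |49.6 − 11.7|×10⁻⁶/K = 37.9×10⁻⁶/K.
Mismatch strain = Δα·ΔT = 37.9×10⁻⁶ × 251.0 = 9.51×10⁻³.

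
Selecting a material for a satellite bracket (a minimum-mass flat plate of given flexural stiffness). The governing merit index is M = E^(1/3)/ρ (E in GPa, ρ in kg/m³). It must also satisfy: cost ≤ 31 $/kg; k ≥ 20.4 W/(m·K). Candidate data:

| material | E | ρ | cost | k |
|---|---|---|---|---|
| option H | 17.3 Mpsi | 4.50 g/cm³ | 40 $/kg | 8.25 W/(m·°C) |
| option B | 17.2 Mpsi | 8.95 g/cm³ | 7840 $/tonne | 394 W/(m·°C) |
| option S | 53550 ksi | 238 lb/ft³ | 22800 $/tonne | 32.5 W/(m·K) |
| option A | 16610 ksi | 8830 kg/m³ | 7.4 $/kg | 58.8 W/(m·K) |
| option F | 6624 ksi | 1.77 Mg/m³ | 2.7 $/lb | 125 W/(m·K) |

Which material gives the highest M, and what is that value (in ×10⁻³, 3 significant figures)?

Screen on constraints: cost ≤ 31 $/kg; k ≥ 20.4 W/(m·K). Survivors: option B, option S, option A, option F.
Convert each candidate to consistent units, then evaluate M:
  option B: E = 118.6 GPa, ρ = 8950 kg/m³
  option S: E = 369.2 GPa, ρ = 3812 kg/m³
  option A: E = 114.5 GPa, ρ = 8830 kg/m³
  option F: E = 45.67 GPa, ρ = 1770 kg/m³
  option F: M = 2.02×10⁻³
  option S: M = 1.88×10⁻³
  option A: M = 0.550×10⁻³
  option B: M = 0.549×10⁻³
Option F has the largest M.

option F, M = 2.02×10⁻³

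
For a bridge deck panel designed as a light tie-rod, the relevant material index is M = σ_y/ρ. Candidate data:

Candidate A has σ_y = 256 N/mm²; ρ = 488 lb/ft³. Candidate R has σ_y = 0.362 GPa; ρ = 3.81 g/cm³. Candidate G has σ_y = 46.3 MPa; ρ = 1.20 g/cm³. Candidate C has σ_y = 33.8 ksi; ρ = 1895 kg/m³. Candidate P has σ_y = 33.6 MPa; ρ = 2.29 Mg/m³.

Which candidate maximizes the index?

candidate C

In SI units:
  candidate A: σ_y = 256.0 MPa, ρ = 7817 kg/m³
  candidate R: σ_y = 362.0 MPa, ρ = 3810 kg/m³
  candidate G: σ_y = 46.30 MPa, ρ = 1200 kg/m³
  candidate C: σ_y = 233.0 MPa, ρ = 1895 kg/m³
  candidate P: σ_y = 33.60 MPa, ρ = 2290 kg/m³
  candidate C: M = 123 kN·m/kg
  candidate R: M = 95.0 kN·m/kg
  candidate G: M = 38.6 kN·m/kg
  candidate A: M = 32.7 kN·m/kg
  candidate P: M = 14.7 kN·m/kg
Highest index: candidate C.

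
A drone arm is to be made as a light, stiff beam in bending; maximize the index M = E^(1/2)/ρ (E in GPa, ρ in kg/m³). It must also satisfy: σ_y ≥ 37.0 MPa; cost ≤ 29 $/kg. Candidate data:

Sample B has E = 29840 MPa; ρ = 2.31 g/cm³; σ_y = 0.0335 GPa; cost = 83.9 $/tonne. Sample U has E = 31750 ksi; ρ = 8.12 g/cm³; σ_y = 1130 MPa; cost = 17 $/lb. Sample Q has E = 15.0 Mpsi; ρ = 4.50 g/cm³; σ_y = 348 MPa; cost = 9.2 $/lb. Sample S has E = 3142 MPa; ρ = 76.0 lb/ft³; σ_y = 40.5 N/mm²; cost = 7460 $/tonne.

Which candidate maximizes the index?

sample Q

Screen on constraints: σ_y ≥ 37.0 MPa; cost ≤ 29 $/kg. Survivors: sample Q, sample S.
Putting every candidate on a common basis:
  sample Q: E = 103.4 GPa, ρ = 4500 kg/m³
  sample S: E = 3.142 GPa, ρ = 1217 kg/m³
  sample Q: M = 2.26×10⁻³
  sample S: M = 1.46×10⁻³
Sample Q ranks first.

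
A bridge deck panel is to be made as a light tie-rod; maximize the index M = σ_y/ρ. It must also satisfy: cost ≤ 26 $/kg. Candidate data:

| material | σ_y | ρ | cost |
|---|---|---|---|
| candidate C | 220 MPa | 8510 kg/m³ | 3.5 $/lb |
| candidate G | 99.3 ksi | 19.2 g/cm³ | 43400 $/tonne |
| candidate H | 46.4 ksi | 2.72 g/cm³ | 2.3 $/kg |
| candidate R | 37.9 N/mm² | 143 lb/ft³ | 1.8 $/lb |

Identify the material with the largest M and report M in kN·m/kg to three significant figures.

Screen on constraints: cost ≤ 26 $/kg. Survivors: candidate C, candidate H, candidate R.
In SI units:
  candidate C: σ_y = 220.0 MPa, ρ = 8510 kg/m³
  candidate H: σ_y = 319.9 MPa, ρ = 2720 kg/m³
  candidate R: σ_y = 37.90 MPa, ρ = 2291 kg/m³
  candidate H: M = 118 kN·m/kg
  candidate C: M = 25.9 kN·m/kg
  candidate R: M = 16.5 kN·m/kg
The maximum is for candidate H.

candidate H, M = 118 kN·m/kg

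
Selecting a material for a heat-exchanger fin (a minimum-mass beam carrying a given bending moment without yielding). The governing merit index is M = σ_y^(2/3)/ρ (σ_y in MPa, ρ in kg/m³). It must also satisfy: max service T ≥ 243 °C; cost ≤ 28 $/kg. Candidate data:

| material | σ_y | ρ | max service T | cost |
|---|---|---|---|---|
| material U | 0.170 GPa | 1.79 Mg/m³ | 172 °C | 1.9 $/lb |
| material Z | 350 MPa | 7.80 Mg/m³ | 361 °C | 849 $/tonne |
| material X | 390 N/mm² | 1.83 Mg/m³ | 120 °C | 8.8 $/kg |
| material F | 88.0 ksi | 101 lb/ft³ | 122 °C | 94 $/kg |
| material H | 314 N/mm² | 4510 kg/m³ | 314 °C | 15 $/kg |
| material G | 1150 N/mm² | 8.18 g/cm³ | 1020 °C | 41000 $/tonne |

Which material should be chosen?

material H

Screen on constraints: max service T ≥ 243 °C; cost ≤ 28 $/kg. Survivors: material Z, material H.
Normalizing units and computing the index:
  material Z: σ_y = 350.0 MPa, ρ = 7800 kg/m³
  material H: σ_y = 314.0 MPa, ρ = 4510 kg/m³
  material H: M = 10.2×10⁻³
  material Z: M = 6.37×10⁻³
Highest index: material H.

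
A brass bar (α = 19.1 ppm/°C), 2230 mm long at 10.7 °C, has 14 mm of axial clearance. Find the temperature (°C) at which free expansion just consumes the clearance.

339 °C

α·L₀·ΔT = 14.0 mm ⇒ ΔT = 14.0 / (19.1×10⁻⁶ × 2230.0) = 328.7 K.
T = 10.7 + 328.7 = 339.4 °C.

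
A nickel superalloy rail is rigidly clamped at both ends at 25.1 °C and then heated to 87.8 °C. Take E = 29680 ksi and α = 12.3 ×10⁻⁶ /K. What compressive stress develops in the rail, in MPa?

158 MPa

E = 29680 ksi = 204.6 GPa.
ΔT = 62.70 K. Constrained thermal stress σ = E·α·ΔT = 204.6×10³ MPa × 12.3×10⁻⁶ × 62.70 = 158 MPa (compressive).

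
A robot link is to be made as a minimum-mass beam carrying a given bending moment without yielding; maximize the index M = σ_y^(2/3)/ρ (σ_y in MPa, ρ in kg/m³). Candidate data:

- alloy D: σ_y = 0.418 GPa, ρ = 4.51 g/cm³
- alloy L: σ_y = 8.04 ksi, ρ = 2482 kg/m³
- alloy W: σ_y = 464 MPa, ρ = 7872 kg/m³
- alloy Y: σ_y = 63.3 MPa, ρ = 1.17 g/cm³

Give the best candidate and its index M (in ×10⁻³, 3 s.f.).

alloy Y, M = 13.6×10⁻³

Putting every candidate on a common basis:
  alloy D: σ_y = 418.0 MPa, ρ = 4510 kg/m³
  alloy L: σ_y = 55.43 MPa, ρ = 2482 kg/m³
  alloy W: σ_y = 464.0 MPa, ρ = 7872 kg/m³
  alloy Y: σ_y = 63.30 MPa, ρ = 1170 kg/m³
  alloy Y: M = 13.6×10⁻³
  alloy D: M = 12.4×10⁻³
  alloy W: M = 7.61×10⁻³
  alloy L: M = 5.86×10⁻³
Alloy Y has the largest M.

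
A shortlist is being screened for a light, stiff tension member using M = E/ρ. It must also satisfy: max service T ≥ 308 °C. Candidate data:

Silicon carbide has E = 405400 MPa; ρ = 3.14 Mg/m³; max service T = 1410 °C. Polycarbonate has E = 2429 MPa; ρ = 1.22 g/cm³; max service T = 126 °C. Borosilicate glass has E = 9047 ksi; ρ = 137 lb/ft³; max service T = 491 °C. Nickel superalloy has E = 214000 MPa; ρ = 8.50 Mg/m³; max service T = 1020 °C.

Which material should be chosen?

Screen on constraints: max service T ≥ 308 °C. Survivors: silicon carbide, borosilicate glass, nickel superalloy.
Putting every candidate on a common basis:
  silicon carbide: E = 405.4 GPa, ρ = 3140 kg/m³
  borosilicate glass: E = 62.38 GPa, ρ = 2195 kg/m³
  nickel superalloy: E = 214.0 GPa, ρ = 8500 kg/m³
  silicon carbide: M = 129 MN·m/kg
  borosilicate glass: M = 28.4 MN·m/kg
  nickel superalloy: M = 25.2 MN·m/kg
Highest index: silicon carbide.

silicon carbide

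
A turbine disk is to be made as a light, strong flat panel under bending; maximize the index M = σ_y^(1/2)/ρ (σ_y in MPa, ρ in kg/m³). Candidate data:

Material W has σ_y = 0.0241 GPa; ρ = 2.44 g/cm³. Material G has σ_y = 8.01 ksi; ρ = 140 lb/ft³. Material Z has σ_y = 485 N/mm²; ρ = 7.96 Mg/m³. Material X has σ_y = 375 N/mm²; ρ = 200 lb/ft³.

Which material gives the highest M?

Convert each candidate to consistent units, then evaluate M:
  material W: σ_y = 24.10 MPa, ρ = 2440 kg/m³
  material G: σ_y = 55.23 MPa, ρ = 2243 kg/m³
  material Z: σ_y = 485.0 MPa, ρ = 7960 kg/m³
  material X: σ_y = 375.0 MPa, ρ = 3204 kg/m³
  material X: M = 6.04×10⁻³
  material G: M = 3.31×10⁻³
  material Z: M = 2.77×10⁻³
  material W: M = 2.01×10⁻³
Material X has the largest M.

material X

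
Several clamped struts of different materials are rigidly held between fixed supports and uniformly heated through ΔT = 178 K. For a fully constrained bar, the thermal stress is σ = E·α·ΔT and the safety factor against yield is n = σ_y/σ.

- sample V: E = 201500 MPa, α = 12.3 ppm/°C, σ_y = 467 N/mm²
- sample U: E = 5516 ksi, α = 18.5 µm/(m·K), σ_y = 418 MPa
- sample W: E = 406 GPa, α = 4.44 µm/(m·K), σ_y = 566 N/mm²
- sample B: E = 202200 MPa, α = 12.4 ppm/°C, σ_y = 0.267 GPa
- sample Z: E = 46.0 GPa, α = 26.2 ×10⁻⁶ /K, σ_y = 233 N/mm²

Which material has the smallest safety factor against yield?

sample B

Per material, after unit conversion:
  sample V: E = 201.5, α = 12.3, σ_y = 467.0 → σ = 441 MPa, n = 1.06
  sample U: E = 38.03, α = 18.5, σ_y = 418.0 → σ = 125 MPa, n = 3.34
  sample W: E = 406.0, α = 4.44, σ_y = 566.0 → σ = 321 MPa, n = 1.76
  sample B: E = 202.2, α = 12.4, σ_y = 267.0 → σ = 446 MPa, n = 0.598
  sample Z: E = 46.00, α = 26.2, σ_y = 233.0 → σ = 215 MPa, n = 1.09
Smallest n: sample B with n = 0.598.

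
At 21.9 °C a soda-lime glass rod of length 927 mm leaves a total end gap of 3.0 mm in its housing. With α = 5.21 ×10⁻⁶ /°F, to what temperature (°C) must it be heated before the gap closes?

α = 5.21×10⁻⁶/°F × 9/5 = 9.38×10⁻⁶/K.
α·L₀·ΔT = 3.0 mm ⇒ ΔT = 3.0 / (9.38×10⁻⁶ × 927.0) = 345.1 K.
T = 21.9 + 345.1 = 367.0 °C.

367 °C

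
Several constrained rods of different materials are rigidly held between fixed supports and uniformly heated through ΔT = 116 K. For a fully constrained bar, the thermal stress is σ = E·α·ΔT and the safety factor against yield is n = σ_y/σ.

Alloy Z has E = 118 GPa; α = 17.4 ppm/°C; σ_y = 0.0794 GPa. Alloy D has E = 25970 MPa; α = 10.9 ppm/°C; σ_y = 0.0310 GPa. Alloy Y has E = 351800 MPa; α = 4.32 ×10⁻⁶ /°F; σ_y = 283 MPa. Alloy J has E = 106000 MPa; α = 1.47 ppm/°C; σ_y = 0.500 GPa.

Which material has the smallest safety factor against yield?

alloy Z

Converting E to GPa, α to ×10⁻⁶/K, σ_y to MPa, then σ and n for each:
  alloy Z: E = 118.0, α = 17.4, σ_y = 79.40 → σ = 238 MPa, n = 0.333
  alloy D: E = 25.97, α = 10.9, σ_y = 31.00 → σ = 32.8 MPa, n = 0.944
  alloy Y: E = 351.8, α = 7.78, σ_y = 283.0 → σ = 317 MPa, n = 0.892
  alloy J: E = 106.0, α = 1.47, σ_y = 500.0 → σ = 18.1 MPa, n = 27.7
Smallest n: alloy Z with n = 0.333.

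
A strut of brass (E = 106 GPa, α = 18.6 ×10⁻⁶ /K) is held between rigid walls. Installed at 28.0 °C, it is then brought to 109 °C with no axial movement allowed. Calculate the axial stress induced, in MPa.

ΔT = 81.00 K. Constrained thermal stress σ = E·α·ΔT = 106.0×10³ MPa × 18.6×10⁻⁶ × 81.00 = 160 MPa (compressive).

160 MPa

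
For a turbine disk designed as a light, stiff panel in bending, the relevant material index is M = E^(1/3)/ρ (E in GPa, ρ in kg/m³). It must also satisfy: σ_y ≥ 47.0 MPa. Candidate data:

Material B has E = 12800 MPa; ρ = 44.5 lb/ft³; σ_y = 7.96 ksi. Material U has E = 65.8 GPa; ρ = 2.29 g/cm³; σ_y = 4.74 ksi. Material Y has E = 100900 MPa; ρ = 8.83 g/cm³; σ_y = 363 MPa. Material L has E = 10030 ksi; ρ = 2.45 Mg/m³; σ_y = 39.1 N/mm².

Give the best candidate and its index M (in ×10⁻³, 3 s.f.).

Screen on constraints: σ_y ≥ 47.0 MPa. Survivors: material B, material Y.
After converting to SI:
  material B: E = 12.80 GPa, ρ = 712.8 kg/m³
  material Y: E = 100.9 GPa, ρ = 8830 kg/m³
  material B: M = 3.28×10⁻³
  material Y: M = 0.527×10⁻³
Highest index: material B.

material B, M = 3.28×10⁻³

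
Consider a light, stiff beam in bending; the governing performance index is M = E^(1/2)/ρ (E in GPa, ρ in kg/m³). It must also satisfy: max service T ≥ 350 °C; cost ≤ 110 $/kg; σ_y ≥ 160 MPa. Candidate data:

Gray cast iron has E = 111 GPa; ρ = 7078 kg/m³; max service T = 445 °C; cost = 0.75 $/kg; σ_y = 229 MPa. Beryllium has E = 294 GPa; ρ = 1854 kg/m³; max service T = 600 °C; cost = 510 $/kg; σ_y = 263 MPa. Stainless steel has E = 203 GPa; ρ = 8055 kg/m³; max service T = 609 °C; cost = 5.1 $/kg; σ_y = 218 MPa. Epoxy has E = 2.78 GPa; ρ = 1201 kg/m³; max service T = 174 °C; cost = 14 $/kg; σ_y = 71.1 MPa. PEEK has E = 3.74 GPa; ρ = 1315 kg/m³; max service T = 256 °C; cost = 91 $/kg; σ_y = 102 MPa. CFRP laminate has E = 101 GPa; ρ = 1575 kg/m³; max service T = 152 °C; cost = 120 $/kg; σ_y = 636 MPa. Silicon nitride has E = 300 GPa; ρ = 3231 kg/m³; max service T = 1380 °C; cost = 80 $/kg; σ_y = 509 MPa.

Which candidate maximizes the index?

silicon nitride

Screen on constraints: max service T ≥ 350 °C; cost ≤ 110 $/kg; σ_y ≥ 160 MPa. Survivors: gray cast iron, stainless steel, silicon nitride.
Per-candidate index values:
  silicon nitride: M = 5.36×10⁻³
  stainless steel: M = 1.77×10⁻³
  gray cast iron: M = 1.49×10⁻³
Highest index: silicon nitride.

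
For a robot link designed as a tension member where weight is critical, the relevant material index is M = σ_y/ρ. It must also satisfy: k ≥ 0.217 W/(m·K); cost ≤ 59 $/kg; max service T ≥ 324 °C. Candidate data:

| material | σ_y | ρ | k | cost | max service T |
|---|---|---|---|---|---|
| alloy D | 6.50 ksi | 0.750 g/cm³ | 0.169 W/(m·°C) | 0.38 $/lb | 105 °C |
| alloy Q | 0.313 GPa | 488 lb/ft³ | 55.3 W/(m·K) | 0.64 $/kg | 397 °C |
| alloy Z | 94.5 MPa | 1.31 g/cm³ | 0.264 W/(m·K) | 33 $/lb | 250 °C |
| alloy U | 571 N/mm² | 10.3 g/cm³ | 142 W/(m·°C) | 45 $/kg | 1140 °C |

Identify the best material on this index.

Screen on constraints: k ≥ 0.217 W/(m·K); cost ≤ 59 $/kg; max service T ≥ 324 °C. Survivors: alloy Q, alloy U.
Convert each candidate to consistent units, then evaluate M:
  alloy Q: σ_y = 313.0 MPa, ρ = 7817 kg/m³
  alloy U: σ_y = 571.0 MPa, ρ = 10300 kg/m³
  alloy U: M = 55.4 kN·m/kg
  alloy Q: M = 40.0 kN·m/kg
Alloy U ranks first.

alloy U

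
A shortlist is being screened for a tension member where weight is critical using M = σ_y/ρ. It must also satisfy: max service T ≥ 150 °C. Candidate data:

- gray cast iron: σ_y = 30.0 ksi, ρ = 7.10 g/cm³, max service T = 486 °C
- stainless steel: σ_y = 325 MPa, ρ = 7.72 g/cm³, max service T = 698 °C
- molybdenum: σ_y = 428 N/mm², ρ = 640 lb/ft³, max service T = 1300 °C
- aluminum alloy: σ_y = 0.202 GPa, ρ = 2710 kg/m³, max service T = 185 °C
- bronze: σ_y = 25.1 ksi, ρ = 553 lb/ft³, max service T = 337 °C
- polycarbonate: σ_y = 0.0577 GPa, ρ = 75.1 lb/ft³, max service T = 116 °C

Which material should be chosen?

Screen on constraints: max service T ≥ 150 °C. Survivors: gray cast iron, stainless steel, molybdenum, aluminum alloy, bronze.
Convert each candidate to consistent units, then evaluate M:
  gray cast iron: σ_y = 206.8 MPa, ρ = 7100 kg/m³
  stainless steel: σ_y = 325.0 MPa, ρ = 7720 kg/m³
  molybdenum: σ_y = 428.0 MPa, ρ = 10250 kg/m³
  aluminum alloy: σ_y = 202.0 MPa, ρ = 2710 kg/m³
  bronze: σ_y = 173.1 MPa, ρ = 8858 kg/m³
  aluminum alloy: M = 74.5 kN·m/kg
  stainless steel: M = 42.1 kN·m/kg
  molybdenum: M = 41.7 kN·m/kg
  gray cast iron: M = 29.1 kN·m/kg
  bronze: M = 19.5 kN·m/kg
Highest index: aluminum alloy.

aluminum alloy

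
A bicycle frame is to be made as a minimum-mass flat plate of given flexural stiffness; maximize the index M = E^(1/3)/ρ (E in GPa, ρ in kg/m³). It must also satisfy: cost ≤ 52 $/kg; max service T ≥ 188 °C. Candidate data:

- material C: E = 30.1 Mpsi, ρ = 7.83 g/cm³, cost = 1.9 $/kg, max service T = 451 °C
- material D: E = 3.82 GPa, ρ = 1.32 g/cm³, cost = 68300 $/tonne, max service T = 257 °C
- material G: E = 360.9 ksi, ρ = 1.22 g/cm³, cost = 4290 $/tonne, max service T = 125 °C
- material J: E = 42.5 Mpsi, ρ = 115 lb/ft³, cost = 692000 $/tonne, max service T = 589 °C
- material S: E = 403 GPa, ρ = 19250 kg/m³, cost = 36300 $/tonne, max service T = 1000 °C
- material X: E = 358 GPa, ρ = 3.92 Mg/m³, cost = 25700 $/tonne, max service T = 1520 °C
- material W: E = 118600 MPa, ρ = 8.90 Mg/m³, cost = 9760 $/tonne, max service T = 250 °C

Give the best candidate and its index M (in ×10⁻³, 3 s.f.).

material X, M = 1.81×10⁻³

Screen on constraints: cost ≤ 52 $/kg; max service T ≥ 188 °C. Survivors: material C, material S, material X, material W.
After converting to SI:
  material C: E = 207.5 GPa, ρ = 7830 kg/m³
  material S: E = 403.0 GPa, ρ = 19250 kg/m³
  material X: E = 358.0 GPa, ρ = 3920 kg/m³
  material W: E = 118.6 GPa, ρ = 8900 kg/m³
  material X: M = 1.81×10⁻³
  material C: M = 0.756×10⁻³
  material W: M = 0.552×10⁻³
  material S: M = 0.384×10⁻³
Highest index: material X.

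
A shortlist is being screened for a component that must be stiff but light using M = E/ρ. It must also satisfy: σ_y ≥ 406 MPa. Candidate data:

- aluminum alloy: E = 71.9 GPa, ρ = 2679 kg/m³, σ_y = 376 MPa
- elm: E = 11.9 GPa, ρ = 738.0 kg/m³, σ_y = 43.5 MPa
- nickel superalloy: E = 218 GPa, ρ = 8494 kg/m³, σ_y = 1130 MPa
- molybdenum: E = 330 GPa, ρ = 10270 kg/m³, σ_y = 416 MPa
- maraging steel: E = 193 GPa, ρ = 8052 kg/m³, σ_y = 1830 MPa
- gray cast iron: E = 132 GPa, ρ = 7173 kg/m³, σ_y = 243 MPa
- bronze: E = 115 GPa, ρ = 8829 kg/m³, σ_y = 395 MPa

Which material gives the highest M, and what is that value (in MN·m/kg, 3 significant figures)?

Screen on constraints: σ_y ≥ 406 MPa. Survivors: nickel superalloy, molybdenum, maraging steel.
Evaluate M for each candidate:
  molybdenum: M = 32.1 MN·m/kg
  nickel superalloy: M = 25.7 MN·m/kg
  maraging steel: M = 24.0 MN·m/kg
Molybdenum has the largest M.

molybdenum, M = 32.1 MN·m/kg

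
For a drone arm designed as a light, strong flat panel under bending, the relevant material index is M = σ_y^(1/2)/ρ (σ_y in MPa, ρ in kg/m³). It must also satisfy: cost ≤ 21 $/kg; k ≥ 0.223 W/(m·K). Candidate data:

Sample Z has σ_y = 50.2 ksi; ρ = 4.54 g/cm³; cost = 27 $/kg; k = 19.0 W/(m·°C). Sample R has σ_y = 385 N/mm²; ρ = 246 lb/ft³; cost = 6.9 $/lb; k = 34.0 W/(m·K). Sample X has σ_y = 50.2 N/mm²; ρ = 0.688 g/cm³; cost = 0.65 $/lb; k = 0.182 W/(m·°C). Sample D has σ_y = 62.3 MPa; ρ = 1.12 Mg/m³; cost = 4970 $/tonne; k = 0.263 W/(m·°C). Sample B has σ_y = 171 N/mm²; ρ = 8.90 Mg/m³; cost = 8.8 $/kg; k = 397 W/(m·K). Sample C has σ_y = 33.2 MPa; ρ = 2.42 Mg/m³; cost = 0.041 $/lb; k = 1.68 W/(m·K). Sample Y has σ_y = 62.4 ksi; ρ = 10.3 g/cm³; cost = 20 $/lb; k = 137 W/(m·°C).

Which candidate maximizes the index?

sample D

Screen on constraints: cost ≤ 21 $/kg; k ≥ 0.223 W/(m·K). Survivors: sample R, sample D, sample B, sample C.
In SI units:
  sample R: σ_y = 385.0 MPa, ρ = 3941 kg/m³
  sample D: σ_y = 62.30 MPa, ρ = 1120 kg/m³
  sample B: σ_y = 171.0 MPa, ρ = 8900 kg/m³
  sample C: σ_y = 33.20 MPa, ρ = 2420 kg/m³
  sample D: M = 7.05×10⁻³
  sample R: M = 4.98×10⁻³
  sample C: M = 2.38×10⁻³
  sample B: M = 1.47×10⁻³
Highest index: sample D.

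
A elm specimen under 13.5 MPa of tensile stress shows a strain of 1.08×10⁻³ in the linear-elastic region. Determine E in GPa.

12.5 GPa

E = σ/ε = 13.5 MPa / 1.08×10⁻³ = 12500 MPa = 12.5 GPa.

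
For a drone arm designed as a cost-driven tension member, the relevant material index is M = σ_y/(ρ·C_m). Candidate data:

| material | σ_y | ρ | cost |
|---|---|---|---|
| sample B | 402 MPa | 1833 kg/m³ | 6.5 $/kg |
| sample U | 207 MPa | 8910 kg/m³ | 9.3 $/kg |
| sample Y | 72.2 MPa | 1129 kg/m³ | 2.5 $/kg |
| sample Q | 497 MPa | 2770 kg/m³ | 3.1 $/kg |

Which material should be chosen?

Per-candidate index values:
  sample Q: M = 57.9 kN·m per $
  sample B: M = 33.7 kN·m per $
  sample Y: M = 25.6 kN·m per $
  sample U: M = 2.50 kN·m per $
Highest index: sample Q.

sample Q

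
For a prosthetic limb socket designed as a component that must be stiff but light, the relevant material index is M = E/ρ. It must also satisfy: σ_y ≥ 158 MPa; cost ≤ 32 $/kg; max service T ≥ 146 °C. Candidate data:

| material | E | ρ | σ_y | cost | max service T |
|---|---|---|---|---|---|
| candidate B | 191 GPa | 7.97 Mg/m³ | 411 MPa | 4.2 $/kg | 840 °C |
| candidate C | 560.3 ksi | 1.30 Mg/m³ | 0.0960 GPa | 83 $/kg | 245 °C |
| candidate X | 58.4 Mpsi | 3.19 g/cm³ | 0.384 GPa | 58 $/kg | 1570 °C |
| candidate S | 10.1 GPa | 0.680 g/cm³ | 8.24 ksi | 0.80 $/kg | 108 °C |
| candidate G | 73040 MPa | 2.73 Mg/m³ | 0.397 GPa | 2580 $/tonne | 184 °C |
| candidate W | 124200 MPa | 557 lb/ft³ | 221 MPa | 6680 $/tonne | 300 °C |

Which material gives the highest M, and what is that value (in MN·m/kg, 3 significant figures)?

Screen on constraints: σ_y ≥ 158 MPa; cost ≤ 32 $/kg; max service T ≥ 146 °C. Survivors: candidate B, candidate G, candidate W.
Putting every candidate on a common basis:
  candidate B: E = 191.0 GPa, ρ = 7970 kg/m³
  candidate G: E = 73.04 GPa, ρ = 2730 kg/m³
  candidate W: E = 124.2 GPa, ρ = 8922 kg/m³
  candidate G: M = 26.8 MN·m/kg
  candidate B: M = 24.0 MN·m/kg
  candidate W: M = 13.9 MN·m/kg
The maximum is for candidate G.

candidate G, M = 26.8 MN·m/kg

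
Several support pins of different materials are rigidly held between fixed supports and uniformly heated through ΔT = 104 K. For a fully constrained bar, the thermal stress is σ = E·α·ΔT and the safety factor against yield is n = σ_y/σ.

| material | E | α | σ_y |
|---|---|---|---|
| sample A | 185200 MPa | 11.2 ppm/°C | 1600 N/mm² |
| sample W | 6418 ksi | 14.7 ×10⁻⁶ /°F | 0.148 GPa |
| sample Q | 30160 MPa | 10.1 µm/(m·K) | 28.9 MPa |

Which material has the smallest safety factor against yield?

Converting E to GPa, α to ×10⁻⁶/K, σ_y to MPa, then σ and n for each:
  sample A: E = 185.2, α = 11.2, σ_y = 1600 → σ = 216 MPa, n = 7.42
  sample W: E = 44.25, α = 26.5, σ_y = 148.0 → σ = 122 MPa, n = 1.22
  sample Q: E = 30.16, α = 10.1, σ_y = 28.90 → σ = 31.7 MPa, n = 0.912
Sample Q has the lowest safety factor, n = 0.912.

sample Q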